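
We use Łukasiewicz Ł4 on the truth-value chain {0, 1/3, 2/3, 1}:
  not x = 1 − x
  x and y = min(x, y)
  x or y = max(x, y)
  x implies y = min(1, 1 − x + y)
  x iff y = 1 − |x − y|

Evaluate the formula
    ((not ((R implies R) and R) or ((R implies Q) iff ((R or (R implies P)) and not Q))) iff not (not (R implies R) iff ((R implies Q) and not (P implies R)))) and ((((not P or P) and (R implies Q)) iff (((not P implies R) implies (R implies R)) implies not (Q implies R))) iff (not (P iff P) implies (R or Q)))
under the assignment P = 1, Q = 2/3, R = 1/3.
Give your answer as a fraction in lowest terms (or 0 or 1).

R implies R = 1/3 implies 1/3 = 1
(R implies R) and R = 1 and 1/3 = 1/3
not ((R implies R) and R) = not 1/3 = 2/3
R implies Q = 1/3 implies 2/3 = 1
R implies P = 1/3 implies 1 = 1
R or (R implies P) = 1/3 or 1 = 1
not Q = not 2/3 = 1/3
(R or (R implies P)) and not Q = 1 and 1/3 = 1/3
(R implies Q) iff ((R or (R implies P)) and not Q) = 1 iff 1/3 = 1/3
not ((R implies R) and R) or ((R implies Q) iff ((R or (R implies P)) and not Q)) = 2/3 or 1/3 = 2/3
R implies R = 1/3 implies 1/3 = 1
not (R implies R) = not 1 = 0
R implies Q = 1/3 implies 2/3 = 1
P implies R = 1 implies 1/3 = 1/3
not (P implies R) = not 1/3 = 2/3
(R implies Q) and not (P implies R) = 1 and 2/3 = 2/3
not (R implies R) iff ((R implies Q) and not (P implies R)) = 0 iff 2/3 = 1/3
not (not (R implies R) iff ((R implies Q) and not (P implies R))) = not 1/3 = 2/3
(not ((R implies R) and R) or ((R implies Q) iff ((R or (R implies P)) and not Q))) iff not (not (R implies R) iff ((R implies Q) and not (P implies R))) = 2/3 iff 2/3 = 1
not P = not 1 = 0
not P or P = 0 or 1 = 1
R implies Q = 1/3 implies 2/3 = 1
(not P or P) and (R implies Q) = 1 and 1 = 1
not P = not 1 = 0
not P implies R = 0 implies 1/3 = 1
R implies R = 1/3 implies 1/3 = 1
(not P implies R) implies (R implies R) = 1 implies 1 = 1
Q implies R = 2/3 implies 1/3 = 2/3
not (Q implies R) = not 2/3 = 1/3
((not P implies R) implies (R implies R)) implies not (Q implies R) = 1 implies 1/3 = 1/3
((not P or P) and (R implies Q)) iff (((not P implies R) implies (R implies R)) implies not (Q implies R)) = 1 iff 1/3 = 1/3
P iff P = 1 iff 1 = 1
not (P iff P) = not 1 = 0
R or Q = 1/3 or 2/3 = 2/3
not (P iff P) implies (R or Q) = 0 implies 2/3 = 1
(((not P or P) and (R implies Q)) iff (((not P implies R) implies (R implies R)) implies not (Q implies R))) iff (not (P iff P) implies (R or Q)) = 1/3 iff 1 = 1/3
((not ((R implies R) and R) or ((R implies Q) iff ((R or (R implies P)) and not Q))) iff not (not (R implies R) iff ((R implies Q) and not (P implies R)))) and ((((not P or P) and (R implies Q)) iff (((not P implies R) implies (R implies R)) implies not (Q implies R))) iff (not (P iff P) implies (R or Q))) = 1 and 1/3 = 1/3

1/3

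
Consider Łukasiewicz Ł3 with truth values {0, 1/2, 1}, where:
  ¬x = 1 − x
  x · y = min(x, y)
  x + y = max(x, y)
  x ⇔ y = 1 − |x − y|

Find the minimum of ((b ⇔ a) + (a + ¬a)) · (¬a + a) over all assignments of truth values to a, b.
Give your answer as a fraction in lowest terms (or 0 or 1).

Take a = 1/2, b = 0:
b ⇔ a = 0 ⇔ 1/2 = 1/2
¬a = ¬1/2 = 1/2
a + ¬a = 1/2 + 1/2 = 1/2
(b ⇔ a) + (a + ¬a) = 1/2 + 1/2 = 1/2
¬a = ¬1/2 = 1/2
¬a + a = 1/2 + 1/2 = 1/2
((b ⇔ a) + (a + ¬a)) · (¬a + a) = 1/2 · 1/2 = 1/2
No assignment yields a value below 1/2, so this is the minimum.

1/2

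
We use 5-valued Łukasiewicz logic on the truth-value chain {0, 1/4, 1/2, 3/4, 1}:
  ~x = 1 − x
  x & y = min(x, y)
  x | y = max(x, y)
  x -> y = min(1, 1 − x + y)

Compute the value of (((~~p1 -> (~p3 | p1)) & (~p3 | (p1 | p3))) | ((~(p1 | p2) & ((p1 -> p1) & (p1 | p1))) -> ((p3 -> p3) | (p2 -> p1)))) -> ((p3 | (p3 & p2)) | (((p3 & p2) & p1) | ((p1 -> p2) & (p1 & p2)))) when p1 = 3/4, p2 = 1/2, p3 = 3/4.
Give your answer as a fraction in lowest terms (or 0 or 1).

~p1 = ~3/4 = 1/4
~~p1 = ~1/4 = 3/4
~p3 = ~3/4 = 1/4
~p3 | p1 = 1/4 | 3/4 = 3/4
~~p1 -> (~p3 | p1) = 3/4 -> 3/4 = 1
~p3 = ~3/4 = 1/4
p1 | p3 = 3/4 | 3/4 = 3/4
~p3 | (p1 | p3) = 1/4 | 3/4 = 3/4
(~~p1 -> (~p3 | p1)) & (~p3 | (p1 | p3)) = 1 & 3/4 = 3/4
p1 | p2 = 3/4 | 1/2 = 3/4
~(p1 | p2) = ~3/4 = 1/4
p1 -> p1 = 3/4 -> 3/4 = 1
p1 | p1 = 3/4 | 3/4 = 3/4
(p1 -> p1) & (p1 | p1) = 1 & 3/4 = 3/4
~(p1 | p2) & ((p1 -> p1) & (p1 | p1)) = 1/4 & 3/4 = 1/4
p3 -> p3 = 3/4 -> 3/4 = 1
p2 -> p1 = 1/2 -> 3/4 = 1
(p3 -> p3) | (p2 -> p1) = 1 | 1 = 1
(~(p1 | p2) & ((p1 -> p1) & (p1 | p1))) -> ((p3 -> p3) | (p2 -> p1)) = 1/4 -> 1 = 1
((~~p1 -> (~p3 | p1)) & (~p3 | (p1 | p3))) | ((~(p1 | p2) & ((p1 -> p1) & (p1 | p1))) -> ((p3 -> p3) | (p2 -> p1))) = 3/4 | 1 = 1
p3 & p2 = 3/4 & 1/2 = 1/2
p3 | (p3 & p2) = 3/4 | 1/2 = 3/4
p3 & p2 = 3/4 & 1/2 = 1/2
(p3 & p2) & p1 = 1/2 & 3/4 = 1/2
p1 -> p2 = 3/4 -> 1/2 = 3/4
p1 & p2 = 3/4 & 1/2 = 1/2
(p1 -> p2) & (p1 & p2) = 3/4 & 1/2 = 1/2
((p3 & p2) & p1) | ((p1 -> p2) & (p1 & p2)) = 1/2 | 1/2 = 1/2
(p3 | (p3 & p2)) | (((p3 & p2) & p1) | ((p1 -> p2) & (p1 & p2))) = 3/4 | 1/2 = 3/4
(((~~p1 -> (~p3 | p1)) & (~p3 | (p1 | p3))) | ((~(p1 | p2) & ((p1 -> p1) & (p1 | p1))) -> ((p3 -> p3) | (p2 -> p1)))) -> ((p3 | (p3 & p2)) | (((p3 & p2) & p1) | ((p1 -> p2) & (p1 & p2)))) = 1 -> 3/4 = 3/4

3/4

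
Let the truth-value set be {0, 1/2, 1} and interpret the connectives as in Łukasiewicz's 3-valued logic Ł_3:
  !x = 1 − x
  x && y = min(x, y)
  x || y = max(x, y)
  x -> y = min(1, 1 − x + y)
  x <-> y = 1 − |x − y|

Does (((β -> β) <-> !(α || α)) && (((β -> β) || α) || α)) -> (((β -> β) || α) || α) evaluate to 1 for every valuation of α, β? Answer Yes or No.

α = 0, β = 0 ↦ 1
α = 0, β = 1/2 ↦ 1
α = 0, β = 1 ↦ 1
α = 1/2, β = 0 ↦ 1
α = 1/2, β = 1/2 ↦ 1
α = 1/2, β = 1 ↦ 1
α = 1, β = 0 ↦ 1
α = 1, β = 1/2 ↦ 1
α = 1, β = 1 ↦ 1
Every assignment gives a value ≥ 1.

Yes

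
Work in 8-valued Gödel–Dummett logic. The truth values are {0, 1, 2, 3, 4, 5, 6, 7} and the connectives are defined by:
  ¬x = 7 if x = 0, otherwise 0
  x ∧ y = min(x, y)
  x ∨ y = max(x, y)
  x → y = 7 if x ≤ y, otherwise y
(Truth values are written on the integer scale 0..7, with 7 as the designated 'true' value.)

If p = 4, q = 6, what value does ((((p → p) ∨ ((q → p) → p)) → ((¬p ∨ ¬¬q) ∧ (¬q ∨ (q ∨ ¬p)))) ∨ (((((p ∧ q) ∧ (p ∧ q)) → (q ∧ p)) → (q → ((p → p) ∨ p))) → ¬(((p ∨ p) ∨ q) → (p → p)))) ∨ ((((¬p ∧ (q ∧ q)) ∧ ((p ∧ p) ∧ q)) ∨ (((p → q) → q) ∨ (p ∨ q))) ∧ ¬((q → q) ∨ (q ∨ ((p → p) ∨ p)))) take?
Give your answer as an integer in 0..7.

6

p → p = 4 → 4 = 7
q → p = 6 → 4 = 4
(q → p) → p = 4 → 4 = 7
(p → p) ∨ ((q → p) → p) = 7 ∨ 7 = 7
¬p = ¬4 = 0
¬q = ¬6 = 0
¬¬q = ¬0 = 7
¬p ∨ ¬¬q = 0 ∨ 7 = 7
¬q = ¬6 = 0
¬p = ¬4 = 0
q ∨ ¬p = 6 ∨ 0 = 6
¬q ∨ (q ∨ ¬p) = 0 ∨ 6 = 6
(¬p ∨ ¬¬q) ∧ (¬q ∨ (q ∨ ¬p)) = 7 ∧ 6 = 6
((p → p) ∨ ((q → p) → p)) → ((¬p ∨ ¬¬q) ∧ (¬q ∨ (q ∨ ¬p))) = 7 → 6 = 6
p ∧ q = 4 ∧ 6 = 4
p ∧ q = 4 ∧ 6 = 4
(p ∧ q) ∧ (p ∧ q) = 4 ∧ 4 = 4
q ∧ p = 6 ∧ 4 = 4
((p ∧ q) ∧ (p ∧ q)) → (q ∧ p) = 4 → 4 = 7
p → p = 4 → 4 = 7
(p → p) ∨ p = 7 ∨ 4 = 7
q → ((p → p) ∨ p) = 6 → 7 = 7
(((p ∧ q) ∧ (p ∧ q)) → (q ∧ p)) → (q → ((p → p) ∨ p)) = 7 → 7 = 7
p ∨ p = 4 ∨ 4 = 4
(p ∨ p) ∨ q = 4 ∨ 6 = 6
p → p = 4 → 4 = 7
((p ∨ p) ∨ q) → (p → p) = 6 → 7 = 7
¬(((p ∨ p) ∨ q) → (p → p)) = ¬7 = 0
((((p ∧ q) ∧ (p ∧ q)) → (q ∧ p)) → (q → ((p → p) ∨ p))) → ¬(((p ∨ p) ∨ q) → (p → p)) = 7 → 0 = 0
(((p → p) ∨ ((q → p) → p)) → ((¬p ∨ ¬¬q) ∧ (¬q ∨ (q ∨ ¬p)))) ∨ (((((p ∧ q) ∧ (p ∧ q)) → (q ∧ p)) → (q → ((p → p) ∨ p))) → ¬(((p ∨ p) ∨ q) → (p → p))) = 6 ∨ 0 = 6
¬p = ¬4 = 0
q ∧ q = 6 ∧ 6 = 6
¬p ∧ (q ∧ q) = 0 ∧ 6 = 0
p ∧ p = 4 ∧ 4 = 4
(p ∧ p) ∧ q = 4 ∧ 6 = 4
(¬p ∧ (q ∧ q)) ∧ ((p ∧ p) ∧ q) = 0 ∧ 4 = 0
p → q = 4 → 6 = 7
(p → q) → q = 7 → 6 = 6
p ∨ q = 4 ∨ 6 = 6
((p → q) → q) ∨ (p ∨ q) = 6 ∨ 6 = 6
((¬p ∧ (q ∧ q)) ∧ ((p ∧ p) ∧ q)) ∨ (((p → q) → q) ∨ (p ∨ q)) = 0 ∨ 6 = 6
q → q = 6 → 6 = 7
p → p = 4 → 4 = 7
(p → p) ∨ p = 7 ∨ 4 = 7
q ∨ ((p → p) ∨ p) = 6 ∨ 7 = 7
(q → q) ∨ (q ∨ ((p → p) ∨ p)) = 7 ∨ 7 = 7
¬((q → q) ∨ (q ∨ ((p → p) ∨ p))) = ¬7 = 0
(((¬p ∧ (q ∧ q)) ∧ ((p ∧ p) ∧ q)) ∨ (((p → q) → q) ∨ (p ∨ q))) ∧ ¬((q → q) ∨ (q ∨ ((p → p) ∨ p))) = 6 ∧ 0 = 0
((((p → p) ∨ ((q → p) → p)) → ((¬p ∨ ¬¬q) ∧ (¬q ∨ (q ∨ ¬p)))) ∨ (((((p ∧ q) ∧ (p ∧ q)) → (q ∧ p)) → (q → ((p → p) ∨ p))) → ¬(((p ∨ p) ∨ q) → (p → p)))) ∨ ((((¬p ∧ (q ∧ q)) ∧ ((p ∧ p) ∧ q)) ∨ (((p → q) → q) ∨ (p ∨ q))) ∧ ¬((q → q) ∨ (q ∨ ((p → p) ∨ p)))) = 6 ∨ 0 = 6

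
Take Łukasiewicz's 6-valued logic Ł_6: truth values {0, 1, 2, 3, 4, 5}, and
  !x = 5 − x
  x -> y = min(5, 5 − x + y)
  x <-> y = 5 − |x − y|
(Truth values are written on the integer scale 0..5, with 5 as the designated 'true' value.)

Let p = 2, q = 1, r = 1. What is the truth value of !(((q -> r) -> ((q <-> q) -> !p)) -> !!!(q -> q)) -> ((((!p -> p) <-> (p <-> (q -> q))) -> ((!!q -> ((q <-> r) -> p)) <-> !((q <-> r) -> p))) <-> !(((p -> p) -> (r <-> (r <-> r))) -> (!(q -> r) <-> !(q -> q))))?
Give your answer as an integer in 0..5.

q -> r = 1 -> 1 = 5
q <-> q = 1 <-> 1 = 5
!p = !2 = 3
(q <-> q) -> !p = 5 -> 3 = 3
(q -> r) -> ((q <-> q) -> !p) = 5 -> 3 = 3
q -> q = 1 -> 1 = 5
!(q -> q) = !5 = 0
!!(q -> q) = !0 = 5
!!!(q -> q) = !5 = 0
((q -> r) -> ((q <-> q) -> !p)) -> !!!(q -> q) = 3 -> 0 = 2
!(((q -> r) -> ((q <-> q) -> !p)) -> !!!(q -> q)) = !2 = 3
!p = !2 = 3
!p -> p = 3 -> 2 = 4
q -> q = 1 -> 1 = 5
p <-> (q -> q) = 2 <-> 5 = 2
(!p -> p) <-> (p <-> (q -> q)) = 4 <-> 2 = 3
!q = !1 = 4
!!q = !4 = 1
q <-> r = 1 <-> 1 = 5
(q <-> r) -> p = 5 -> 2 = 2
!!q -> ((q <-> r) -> p) = 1 -> 2 = 5
q <-> r = 1 <-> 1 = 5
(q <-> r) -> p = 5 -> 2 = 2
!((q <-> r) -> p) = !2 = 3
(!!q -> ((q <-> r) -> p)) <-> !((q <-> r) -> p) = 5 <-> 3 = 3
((!p -> p) <-> (p <-> (q -> q))) -> ((!!q -> ((q <-> r) -> p)) <-> !((q <-> r) -> p)) = 3 -> 3 = 5
p -> p = 2 -> 2 = 5
r <-> r = 1 <-> 1 = 5
r <-> (r <-> r) = 1 <-> 5 = 1
(p -> p) -> (r <-> (r <-> r)) = 5 -> 1 = 1
q -> r = 1 -> 1 = 5
!(q -> r) = !5 = 0
q -> q = 1 -> 1 = 5
!(q -> q) = !5 = 0
!(q -> r) <-> !(q -> q) = 0 <-> 0 = 5
((p -> p) -> (r <-> (r <-> r))) -> (!(q -> r) <-> !(q -> q)) = 1 -> 5 = 5
!(((p -> p) -> (r <-> (r <-> r))) -> (!(q -> r) <-> !(q -> q))) = !5 = 0
(((!p -> p) <-> (p <-> (q -> q))) -> ((!!q -> ((q <-> r) -> p)) <-> !((q <-> r) -> p))) <-> !(((p -> p) -> (r <-> (r <-> r))) -> (!(q -> r) <-> !(q -> q))) = 5 <-> 0 = 0
!(((q -> r) -> ((q <-> q) -> !p)) -> !!!(q -> q)) -> ((((!p -> p) <-> (p <-> (q -> q))) -> ((!!q -> ((q <-> r) -> p)) <-> !((q <-> r) -> p))) <-> !(((p -> p) -> (r <-> (r <-> r))) -> (!(q -> r) <-> !(q -> q)))) = 3 -> 0 = 2

2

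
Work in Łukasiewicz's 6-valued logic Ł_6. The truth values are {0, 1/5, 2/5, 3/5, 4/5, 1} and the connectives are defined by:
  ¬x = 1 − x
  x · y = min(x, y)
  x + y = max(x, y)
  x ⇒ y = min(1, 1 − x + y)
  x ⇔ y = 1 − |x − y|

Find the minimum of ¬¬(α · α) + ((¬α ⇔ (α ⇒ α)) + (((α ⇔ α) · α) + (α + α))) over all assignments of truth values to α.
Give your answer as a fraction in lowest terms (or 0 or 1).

3/5

Take α = 2/5:
α · α = 2/5 · 2/5 = 2/5
¬(α · α) = ¬2/5 = 3/5
¬¬(α · α) = ¬3/5 = 2/5
¬α = ¬2/5 = 3/5
α ⇒ α = 2/5 ⇒ 2/5 = 1
¬α ⇔ (α ⇒ α) = 3/5 ⇔ 1 = 3/5
α ⇔ α = 2/5 ⇔ 2/5 = 1
(α ⇔ α) · α = 1 · 2/5 = 2/5
α + α = 2/5 + 2/5 = 2/5
((α ⇔ α) · α) + (α + α) = 2/5 + 2/5 = 2/5
(¬α ⇔ (α ⇒ α)) + (((α ⇔ α) · α) + (α + α)) = 3/5 + 2/5 = 3/5
¬¬(α · α) + ((¬α ⇔ (α ⇒ α)) + (((α ⇔ α) · α) + (α + α))) = 2/5 + 3/5 = 3/5
No assignment yields a value below 3/5, so this is the minimum.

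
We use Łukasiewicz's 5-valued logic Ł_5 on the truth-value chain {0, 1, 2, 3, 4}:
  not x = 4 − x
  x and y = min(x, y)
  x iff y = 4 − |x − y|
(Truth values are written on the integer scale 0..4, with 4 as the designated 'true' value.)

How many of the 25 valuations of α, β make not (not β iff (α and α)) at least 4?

2

value 4: 2 assignments (counts)
value 3: 4 assignments
value 2: 6 assignments
value 1: 8 assignments
value 0: 5 assignments
So 2 of the 25 assignments meet the threshold.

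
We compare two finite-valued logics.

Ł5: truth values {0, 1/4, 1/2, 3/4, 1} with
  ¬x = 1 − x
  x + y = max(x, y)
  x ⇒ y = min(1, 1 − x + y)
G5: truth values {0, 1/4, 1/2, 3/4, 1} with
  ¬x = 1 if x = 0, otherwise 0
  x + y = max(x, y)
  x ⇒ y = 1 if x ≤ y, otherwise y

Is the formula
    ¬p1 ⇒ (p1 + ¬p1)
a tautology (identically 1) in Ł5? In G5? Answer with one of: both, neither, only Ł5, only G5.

In Ł5: every assignment gives 1 — tautology.
In G5: every assignment gives 1 — tautology.

both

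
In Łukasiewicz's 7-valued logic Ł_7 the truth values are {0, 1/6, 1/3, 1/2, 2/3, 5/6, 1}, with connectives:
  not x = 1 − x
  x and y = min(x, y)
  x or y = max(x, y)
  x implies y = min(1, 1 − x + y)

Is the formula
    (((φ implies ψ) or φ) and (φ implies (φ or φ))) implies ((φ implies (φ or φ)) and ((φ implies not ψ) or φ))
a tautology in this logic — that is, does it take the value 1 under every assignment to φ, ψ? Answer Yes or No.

No

Counterexample: take φ = 1/6, ψ = 1.
φ implies ψ = 1/6 implies 1 = 1
(φ implies ψ) or φ = 1 or 1/6 = 1
φ or φ = 1/6 or 1/6 = 1/6
φ implies (φ or φ) = 1/6 implies 1/6 = 1
((φ implies ψ) or φ) and (φ implies (φ or φ)) = 1 and 1 = 1
φ or φ = 1/6 or 1/6 = 1/6
φ implies (φ or φ) = 1/6 implies 1/6 = 1
not ψ = not 1 = 0
φ implies not ψ = 1/6 implies 0 = 5/6
(φ implies not ψ) or φ = 5/6 or 1/6 = 5/6
(φ implies (φ or φ)) and ((φ implies not ψ) or φ) = 1 and 5/6 = 5/6
(((φ implies ψ) or φ) and (φ implies (φ or φ))) implies ((φ implies (φ or φ)) and ((φ implies not ψ) or φ)) = 1 implies 5/6 = 5/6
This gives 5/6 ≠ 1.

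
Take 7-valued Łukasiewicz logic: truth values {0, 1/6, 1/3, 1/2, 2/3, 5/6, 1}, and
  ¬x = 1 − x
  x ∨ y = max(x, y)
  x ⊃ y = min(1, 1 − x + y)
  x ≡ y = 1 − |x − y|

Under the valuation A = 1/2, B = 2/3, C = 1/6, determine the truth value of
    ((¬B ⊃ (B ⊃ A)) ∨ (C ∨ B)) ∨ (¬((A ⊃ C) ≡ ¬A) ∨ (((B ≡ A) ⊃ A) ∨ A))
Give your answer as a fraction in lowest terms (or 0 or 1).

1

¬B = ¬2/3 = 1/3
B ⊃ A = 2/3 ⊃ 1/2 = 5/6
¬B ⊃ (B ⊃ A) = 1/3 ⊃ 5/6 = 1
C ∨ B = 1/6 ∨ 2/3 = 2/3
(¬B ⊃ (B ⊃ A)) ∨ (C ∨ B) = 1 ∨ 2/3 = 1
A ⊃ C = 1/2 ⊃ 1/6 = 2/3
¬A = ¬1/2 = 1/2
(A ⊃ C) ≡ ¬A = 2/3 ≡ 1/2 = 5/6
¬((A ⊃ C) ≡ ¬A) = ¬5/6 = 1/6
B ≡ A = 2/3 ≡ 1/2 = 5/6
(B ≡ A) ⊃ A = 5/6 ⊃ 1/2 = 2/3
((B ≡ A) ⊃ A) ∨ A = 2/3 ∨ 1/2 = 2/3
¬((A ⊃ C) ≡ ¬A) ∨ (((B ≡ A) ⊃ A) ∨ A) = 1/6 ∨ 2/3 = 2/3
((¬B ⊃ (B ⊃ A)) ∨ (C ∨ B)) ∨ (¬((A ⊃ C) ≡ ¬A) ∨ (((B ≡ A) ⊃ A) ∨ A)) = 1 ∨ 2/3 = 1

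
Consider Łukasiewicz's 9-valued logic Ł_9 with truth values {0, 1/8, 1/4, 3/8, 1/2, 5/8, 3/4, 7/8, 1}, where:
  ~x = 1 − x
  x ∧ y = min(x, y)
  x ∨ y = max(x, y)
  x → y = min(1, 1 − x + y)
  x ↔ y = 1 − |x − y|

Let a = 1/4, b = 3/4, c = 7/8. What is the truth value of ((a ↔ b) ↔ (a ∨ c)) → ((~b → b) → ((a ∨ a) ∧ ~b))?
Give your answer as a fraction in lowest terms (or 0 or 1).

5/8

a ↔ b = 1/4 ↔ 3/4 = 1/2
a ∨ c = 1/4 ∨ 7/8 = 7/8
(a ↔ b) ↔ (a ∨ c) = 1/2 ↔ 7/8 = 5/8
~b = ~3/4 = 1/4
~b → b = 1/4 → 3/4 = 1
a ∨ a = 1/4 ∨ 1/4 = 1/4
~b = ~3/4 = 1/4
(a ∨ a) ∧ ~b = 1/4 ∧ 1/4 = 1/4
(~b → b) → ((a ∨ a) ∧ ~b) = 1 → 1/4 = 1/4
((a ↔ b) ↔ (a ∨ c)) → ((~b → b) → ((a ∨ a) ∧ ~b)) = 5/8 → 1/4 = 5/8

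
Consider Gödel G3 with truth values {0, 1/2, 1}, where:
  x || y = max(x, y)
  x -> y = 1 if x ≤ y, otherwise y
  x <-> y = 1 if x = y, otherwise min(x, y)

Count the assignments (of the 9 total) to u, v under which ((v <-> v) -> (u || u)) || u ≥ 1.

3

u = 0, v = 0 ↦ 0  <
u = 0, v = 1/2 ↦ 0  <
u = 0, v = 1 ↦ 0  <
u = 1/2, v = 0 ↦ 1/2  <
u = 1/2, v = 1/2 ↦ 1/2  <
u = 1/2, v = 1 ↦ 1/2  <
u = 1, v = 0 ↦ 1  ≥
u = 1, v = 1/2 ↦ 1  ≥
u = 1, v = 1 ↦ 1  ≥
So 3 of the 9 assignments meet the threshold.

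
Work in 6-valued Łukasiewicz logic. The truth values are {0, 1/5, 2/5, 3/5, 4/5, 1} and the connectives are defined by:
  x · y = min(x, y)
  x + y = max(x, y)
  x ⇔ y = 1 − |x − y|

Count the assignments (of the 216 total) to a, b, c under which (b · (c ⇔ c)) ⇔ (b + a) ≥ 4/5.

value 1: 126 assignments (counts)
value 4/5: 30 assignments (counts)
value 3/5: 24 assignments
value 2/5: 18 assignments
value 1/5: 12 assignments
value 0: 6 assignments
So 156 of the 216 assignments meet the threshold.

156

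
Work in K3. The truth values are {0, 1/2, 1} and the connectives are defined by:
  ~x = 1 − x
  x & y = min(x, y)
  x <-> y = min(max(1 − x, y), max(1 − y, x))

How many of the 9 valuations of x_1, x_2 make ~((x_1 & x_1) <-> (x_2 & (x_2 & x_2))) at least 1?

2

x_1 = 0, x_2 = 0 ↦ 0  <
x_1 = 0, x_2 = 1/2 ↦ 1/2  <
x_1 = 0, x_2 = 1 ↦ 1  ≥
x_1 = 1/2, x_2 = 0 ↦ 1/2  <
x_1 = 1/2, x_2 = 1/2 ↦ 1/2  <
x_1 = 1/2, x_2 = 1 ↦ 1/2  <
x_1 = 1, x_2 = 0 ↦ 1  ≥
x_1 = 1, x_2 = 1/2 ↦ 1/2  <
x_1 = 1, x_2 = 1 ↦ 0  <
So 2 of the 9 assignments meet the threshold.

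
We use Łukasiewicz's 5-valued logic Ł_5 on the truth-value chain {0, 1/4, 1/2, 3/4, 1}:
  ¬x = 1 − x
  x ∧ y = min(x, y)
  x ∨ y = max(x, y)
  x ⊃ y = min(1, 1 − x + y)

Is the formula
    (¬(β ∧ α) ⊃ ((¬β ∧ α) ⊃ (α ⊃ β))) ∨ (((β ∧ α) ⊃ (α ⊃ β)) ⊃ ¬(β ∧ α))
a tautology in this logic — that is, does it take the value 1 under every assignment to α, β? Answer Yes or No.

No

Counterexample: take α = 1, β = 1/4.
β ∧ α = 1/4 ∧ 1 = 1/4
¬(β ∧ α) = ¬1/4 = 3/4
¬β = ¬1/4 = 3/4
¬β ∧ α = 3/4 ∧ 1 = 3/4
α ⊃ β = 1 ⊃ 1/4 = 1/4
(¬β ∧ α) ⊃ (α ⊃ β) = 3/4 ⊃ 1/4 = 1/2
¬(β ∧ α) ⊃ ((¬β ∧ α) ⊃ (α ⊃ β)) = 3/4 ⊃ 1/2 = 3/4
β ∧ α = 1/4 ∧ 1 = 1/4
α ⊃ β = 1 ⊃ 1/4 = 1/4
(β ∧ α) ⊃ (α ⊃ β) = 1/4 ⊃ 1/4 = 1
β ∧ α = 1/4 ∧ 1 = 1/4
¬(β ∧ α) = ¬1/4 = 3/4
((β ∧ α) ⊃ (α ⊃ β)) ⊃ ¬(β ∧ α) = 1 ⊃ 3/4 = 3/4
(¬(β ∧ α) ⊃ ((¬β ∧ α) ⊃ (α ⊃ β))) ∨ (((β ∧ α) ⊃ (α ⊃ β)) ⊃ ¬(β ∧ α)) = 3/4 ∨ 3/4 = 3/4
This gives 3/4 ≠ 1.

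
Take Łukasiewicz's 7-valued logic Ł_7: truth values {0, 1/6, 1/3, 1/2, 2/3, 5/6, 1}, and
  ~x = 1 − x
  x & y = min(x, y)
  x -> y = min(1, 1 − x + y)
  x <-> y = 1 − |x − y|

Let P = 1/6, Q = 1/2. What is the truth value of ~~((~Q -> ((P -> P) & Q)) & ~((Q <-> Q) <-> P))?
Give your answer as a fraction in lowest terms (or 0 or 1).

5/6

~Q = ~1/2 = 1/2
P -> P = 1/6 -> 1/6 = 1
(P -> P) & Q = 1 & 1/2 = 1/2
~Q -> ((P -> P) & Q) = 1/2 -> 1/2 = 1
Q <-> Q = 1/2 <-> 1/2 = 1
(Q <-> Q) <-> P = 1 <-> 1/6 = 1/6
~((Q <-> Q) <-> P) = ~1/6 = 5/6
(~Q -> ((P -> P) & Q)) & ~((Q <-> Q) <-> P) = 1 & 5/6 = 5/6
~((~Q -> ((P -> P) & Q)) & ~((Q <-> Q) <-> P)) = ~5/6 = 1/6
~~((~Q -> ((P -> P) & Q)) & ~((Q <-> Q) <-> P)) = ~1/6 = 5/6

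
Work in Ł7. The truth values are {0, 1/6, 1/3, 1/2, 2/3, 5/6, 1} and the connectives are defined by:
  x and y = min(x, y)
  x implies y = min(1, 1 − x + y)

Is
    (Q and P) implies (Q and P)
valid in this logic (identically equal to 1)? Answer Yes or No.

At P = 2/3, Q = 1/6, for instance:
Q and P = 1/6 and 2/3 = 1/6
(Q and P) implies (Q and P) = 1/6 implies 1/6 = 1
and checking the remaining 48 assignments likewise gives ≥ 1 in every case.

Yes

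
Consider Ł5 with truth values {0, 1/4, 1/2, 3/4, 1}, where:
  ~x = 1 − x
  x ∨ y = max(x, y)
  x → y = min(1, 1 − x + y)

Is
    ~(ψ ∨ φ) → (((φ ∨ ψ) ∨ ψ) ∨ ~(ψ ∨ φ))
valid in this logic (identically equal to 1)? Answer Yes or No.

At φ = 3/4, ψ = 3/4, for instance:
ψ ∨ φ = 3/4 ∨ 3/4 = 3/4
~(ψ ∨ φ) = ~3/4 = 1/4
φ ∨ ψ = 3/4 ∨ 3/4 = 3/4
(φ ∨ ψ) ∨ ψ = 3/4 ∨ 3/4 = 3/4
((φ ∨ ψ) ∨ ψ) ∨ ~(ψ ∨ φ) = 3/4 ∨ 1/4 = 3/4
~(ψ ∨ φ) → (((φ ∨ ψ) ∨ ψ) ∨ ~(ψ ∨ φ)) = 1/4 → 3/4 = 1
and checking the remaining 24 assignments likewise gives ≥ 1 in every case.

Yes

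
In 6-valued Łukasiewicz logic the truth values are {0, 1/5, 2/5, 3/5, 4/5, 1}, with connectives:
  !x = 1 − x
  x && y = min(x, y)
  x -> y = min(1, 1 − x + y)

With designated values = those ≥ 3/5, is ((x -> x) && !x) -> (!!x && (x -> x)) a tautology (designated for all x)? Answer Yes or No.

No

Counterexample: take x = 0.
x -> x = 0 -> 0 = 1
!x = !0 = 1
(x -> x) && !x = 1 && 1 = 1
!x = !0 = 1
!!x = !1 = 0
x -> x = 0 -> 0 = 1
!!x && (x -> x) = 0 && 1 = 0
((x -> x) && !x) -> (!!x && (x -> x)) = 1 -> 0 = 0
This gives 0, which is below 3/5.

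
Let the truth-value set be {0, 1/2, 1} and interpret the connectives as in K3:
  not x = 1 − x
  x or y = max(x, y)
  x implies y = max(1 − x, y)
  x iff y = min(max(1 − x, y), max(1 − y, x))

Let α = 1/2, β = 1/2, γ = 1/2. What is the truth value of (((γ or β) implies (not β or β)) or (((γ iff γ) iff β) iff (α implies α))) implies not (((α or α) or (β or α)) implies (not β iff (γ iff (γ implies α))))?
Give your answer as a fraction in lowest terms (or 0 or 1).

γ or β = 1/2 or 1/2 = 1/2
not β = not 1/2 = 1/2
not β or β = 1/2 or 1/2 = 1/2
(γ or β) implies (not β or β) = 1/2 implies 1/2 = 1/2
γ iff γ = 1/2 iff 1/2 = 1/2
(γ iff γ) iff β = 1/2 iff 1/2 = 1/2
α implies α = 1/2 implies 1/2 = 1/2
((γ iff γ) iff β) iff (α implies α) = 1/2 iff 1/2 = 1/2
((γ or β) implies (not β or β)) or (((γ iff γ) iff β) iff (α implies α)) = 1/2 or 1/2 = 1/2
α or α = 1/2 or 1/2 = 1/2
β or α = 1/2 or 1/2 = 1/2
(α or α) or (β or α) = 1/2 or 1/2 = 1/2
not β = not 1/2 = 1/2
γ implies α = 1/2 implies 1/2 = 1/2
γ iff (γ implies α) = 1/2 iff 1/2 = 1/2
not β iff (γ iff (γ implies α)) = 1/2 iff 1/2 = 1/2
((α or α) or (β or α)) implies (not β iff (γ iff (γ implies α))) = 1/2 implies 1/2 = 1/2
not (((α or α) or (β or α)) implies (not β iff (γ iff (γ implies α)))) = not 1/2 = 1/2
(((γ or β) implies (not β or β)) or (((γ iff γ) iff β) iff (α implies α))) implies not (((α or α) or (β or α)) implies (not β iff (γ iff (γ implies α)))) = 1/2 implies 1/2 = 1/2

1/2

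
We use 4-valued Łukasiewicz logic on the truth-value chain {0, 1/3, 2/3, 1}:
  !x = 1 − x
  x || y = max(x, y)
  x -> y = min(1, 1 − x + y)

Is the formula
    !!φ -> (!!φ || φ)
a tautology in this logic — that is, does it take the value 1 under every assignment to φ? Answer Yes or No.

φ = 0 ↦ 1
φ = 1/3 ↦ 1
φ = 2/3 ↦ 1
φ = 1 ↦ 1
Every assignment gives a value ≥ 1.

Yes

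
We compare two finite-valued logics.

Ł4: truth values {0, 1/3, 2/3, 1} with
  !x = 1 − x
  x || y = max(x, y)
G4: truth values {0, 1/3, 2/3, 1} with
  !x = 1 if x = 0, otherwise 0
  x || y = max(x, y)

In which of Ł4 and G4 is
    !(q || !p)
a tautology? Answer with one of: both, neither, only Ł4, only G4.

In Ł4: at p = 0, q = 0 the value is 0 — not a tautology.
In G4: at p = 0, q = 0 the value is 0 — not a tautology.

neither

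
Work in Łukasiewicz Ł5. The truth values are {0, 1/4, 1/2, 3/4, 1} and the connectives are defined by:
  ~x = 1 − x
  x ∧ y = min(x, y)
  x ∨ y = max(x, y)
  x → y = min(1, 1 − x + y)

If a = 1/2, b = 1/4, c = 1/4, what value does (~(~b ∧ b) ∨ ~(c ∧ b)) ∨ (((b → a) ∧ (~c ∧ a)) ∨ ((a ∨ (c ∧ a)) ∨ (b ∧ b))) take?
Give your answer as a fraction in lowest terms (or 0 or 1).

3/4

~b = ~1/4 = 3/4
~b ∧ b = 3/4 ∧ 1/4 = 1/4
~(~b ∧ b) = ~1/4 = 3/4
c ∧ b = 1/4 ∧ 1/4 = 1/4
~(c ∧ b) = ~1/4 = 3/4
~(~b ∧ b) ∨ ~(c ∧ b) = 3/4 ∨ 3/4 = 3/4
b → a = 1/4 → 1/2 = 1
~c = ~1/4 = 3/4
~c ∧ a = 3/4 ∧ 1/2 = 1/2
(b → a) ∧ (~c ∧ a) = 1 ∧ 1/2 = 1/2
c ∧ a = 1/4 ∧ 1/2 = 1/4
a ∨ (c ∧ a) = 1/2 ∨ 1/4 = 1/2
b ∧ b = 1/4 ∧ 1/4 = 1/4
(a ∨ (c ∧ a)) ∨ (b ∧ b) = 1/2 ∨ 1/4 = 1/2
((b → a) ∧ (~c ∧ a)) ∨ ((a ∨ (c ∧ a)) ∨ (b ∧ b)) = 1/2 ∨ 1/2 = 1/2
(~(~b ∧ b) ∨ ~(c ∧ b)) ∨ (((b → a) ∧ (~c ∧ a)) ∨ ((a ∨ (c ∧ a)) ∨ (b ∧ b))) = 3/4 ∨ 1/2 = 3/4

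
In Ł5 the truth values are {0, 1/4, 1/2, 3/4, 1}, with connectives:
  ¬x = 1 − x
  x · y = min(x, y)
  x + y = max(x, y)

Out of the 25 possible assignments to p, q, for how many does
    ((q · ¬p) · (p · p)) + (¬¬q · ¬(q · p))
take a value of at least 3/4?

4

value 1: 1 assignment (counts)
value 3/4: 3 assignments (counts)
value 1/2: 7 assignments
value 1/4: 8 assignments
value 0: 6 assignments
So 4 of the 25 assignments meet the threshold.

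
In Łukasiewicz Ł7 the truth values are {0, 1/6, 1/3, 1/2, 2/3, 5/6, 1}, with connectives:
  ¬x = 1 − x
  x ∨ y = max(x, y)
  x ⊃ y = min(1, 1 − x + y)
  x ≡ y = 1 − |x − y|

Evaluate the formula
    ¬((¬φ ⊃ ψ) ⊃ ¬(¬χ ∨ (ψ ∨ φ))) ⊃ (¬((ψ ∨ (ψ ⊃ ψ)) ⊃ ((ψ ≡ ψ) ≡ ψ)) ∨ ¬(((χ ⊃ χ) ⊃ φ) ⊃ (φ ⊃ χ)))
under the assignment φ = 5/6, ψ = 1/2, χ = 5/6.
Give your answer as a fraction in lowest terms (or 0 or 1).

2/3

¬φ = ¬5/6 = 1/6
¬φ ⊃ ψ = 1/6 ⊃ 1/2 = 1
¬χ = ¬5/6 = 1/6
ψ ∨ φ = 1/2 ∨ 5/6 = 5/6
¬χ ∨ (ψ ∨ φ) = 1/6 ∨ 5/6 = 5/6
¬(¬χ ∨ (ψ ∨ φ)) = ¬5/6 = 1/6
(¬φ ⊃ ψ) ⊃ ¬(¬χ ∨ (ψ ∨ φ)) = 1 ⊃ 1/6 = 1/6
¬((¬φ ⊃ ψ) ⊃ ¬(¬χ ∨ (ψ ∨ φ))) = ¬1/6 = 5/6
ψ ⊃ ψ = 1/2 ⊃ 1/2 = 1
ψ ∨ (ψ ⊃ ψ) = 1/2 ∨ 1 = 1
ψ ≡ ψ = 1/2 ≡ 1/2 = 1
(ψ ≡ ψ) ≡ ψ = 1 ≡ 1/2 = 1/2
(ψ ∨ (ψ ⊃ ψ)) ⊃ ((ψ ≡ ψ) ≡ ψ) = 1 ⊃ 1/2 = 1/2
¬((ψ ∨ (ψ ⊃ ψ)) ⊃ ((ψ ≡ ψ) ≡ ψ)) = ¬1/2 = 1/2
χ ⊃ χ = 5/6 ⊃ 5/6 = 1
(χ ⊃ χ) ⊃ φ = 1 ⊃ 5/6 = 5/6
φ ⊃ χ = 5/6 ⊃ 5/6 = 1
((χ ⊃ χ) ⊃ φ) ⊃ (φ ⊃ χ) = 5/6 ⊃ 1 = 1
¬(((χ ⊃ χ) ⊃ φ) ⊃ (φ ⊃ χ)) = ¬1 = 0
¬((ψ ∨ (ψ ⊃ ψ)) ⊃ ((ψ ≡ ψ) ≡ ψ)) ∨ ¬(((χ ⊃ χ) ⊃ φ) ⊃ (φ ⊃ χ)) = 1/2 ∨ 0 = 1/2
¬((¬φ ⊃ ψ) ⊃ ¬(¬χ ∨ (ψ ∨ φ))) ⊃ (¬((ψ ∨ (ψ ⊃ ψ)) ⊃ ((ψ ≡ ψ) ≡ ψ)) ∨ ¬(((χ ⊃ χ) ⊃ φ) ⊃ (φ ⊃ χ))) = 5/6 ⊃ 1/2 = 2/3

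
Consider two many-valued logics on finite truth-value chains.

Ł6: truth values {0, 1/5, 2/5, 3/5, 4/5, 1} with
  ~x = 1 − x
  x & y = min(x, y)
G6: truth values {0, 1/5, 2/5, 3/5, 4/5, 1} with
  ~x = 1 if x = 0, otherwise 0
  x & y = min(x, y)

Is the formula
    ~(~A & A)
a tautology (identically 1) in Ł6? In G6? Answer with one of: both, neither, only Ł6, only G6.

In Ł6: at A = 1/5 the value is 4/5 — not a tautology.
In G6: every assignment gives 1 — tautology.

only G6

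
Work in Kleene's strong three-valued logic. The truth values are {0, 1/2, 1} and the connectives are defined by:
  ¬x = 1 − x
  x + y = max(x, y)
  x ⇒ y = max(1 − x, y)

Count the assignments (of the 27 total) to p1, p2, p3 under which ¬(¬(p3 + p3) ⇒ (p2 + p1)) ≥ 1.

value 1: 1 assignment (counts)
value 1/2: 7 assignments
value 0: 19 assignments
So 1 of the 27 assignments meets the threshold.

1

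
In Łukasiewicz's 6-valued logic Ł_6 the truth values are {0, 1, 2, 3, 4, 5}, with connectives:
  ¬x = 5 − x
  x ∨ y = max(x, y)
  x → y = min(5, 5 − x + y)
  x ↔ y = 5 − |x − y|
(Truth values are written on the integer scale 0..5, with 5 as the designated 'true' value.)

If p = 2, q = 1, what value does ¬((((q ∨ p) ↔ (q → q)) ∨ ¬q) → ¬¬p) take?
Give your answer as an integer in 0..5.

2

q ∨ p = 1 ∨ 2 = 2
q → q = 1 → 1 = 5
(q ∨ p) ↔ (q → q) = 2 ↔ 5 = 2
¬q = ¬1 = 4
((q ∨ p) ↔ (q → q)) ∨ ¬q = 2 ∨ 4 = 4
¬p = ¬2 = 3
¬¬p = ¬3 = 2
(((q ∨ p) ↔ (q → q)) ∨ ¬q) → ¬¬p = 4 → 2 = 3
¬((((q ∨ p) ↔ (q → q)) ∨ ¬q) → ¬¬p) = ¬3 = 2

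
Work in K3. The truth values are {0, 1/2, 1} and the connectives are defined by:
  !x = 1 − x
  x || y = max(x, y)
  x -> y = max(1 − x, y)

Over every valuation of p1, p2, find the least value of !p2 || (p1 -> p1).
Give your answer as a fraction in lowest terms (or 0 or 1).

Take p1 = 1/2, p2 = 1/2:
!p2 = !1/2 = 1/2
p1 -> p1 = 1/2 -> 1/2 = 1/2
!p2 || (p1 -> p1) = 1/2 || 1/2 = 1/2
No assignment yields a value below 1/2, so this is the minimum.

1/2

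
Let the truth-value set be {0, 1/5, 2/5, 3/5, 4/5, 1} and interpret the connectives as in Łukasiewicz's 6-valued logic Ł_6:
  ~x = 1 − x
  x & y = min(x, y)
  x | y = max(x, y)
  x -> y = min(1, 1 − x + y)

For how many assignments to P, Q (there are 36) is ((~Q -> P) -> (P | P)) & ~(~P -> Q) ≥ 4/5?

3

value 1: 1 assignment (counts)
value 4/5: 2 assignments (counts)
value 3/5: 3 assignments
value 2/5: 4 assignments
value 1/5: 5 assignments
value 0: 21 assignments
So 3 of the 36 assignments meet the threshold.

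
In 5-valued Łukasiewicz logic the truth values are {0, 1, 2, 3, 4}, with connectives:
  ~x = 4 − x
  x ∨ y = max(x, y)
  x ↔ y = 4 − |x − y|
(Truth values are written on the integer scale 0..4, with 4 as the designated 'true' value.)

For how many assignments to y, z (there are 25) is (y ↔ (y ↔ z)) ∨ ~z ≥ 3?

value 4: 11 assignments (counts)
value 3: 10 assignments (counts)
value 2: 4 assignments
So 21 of the 25 assignments meet the threshold.

21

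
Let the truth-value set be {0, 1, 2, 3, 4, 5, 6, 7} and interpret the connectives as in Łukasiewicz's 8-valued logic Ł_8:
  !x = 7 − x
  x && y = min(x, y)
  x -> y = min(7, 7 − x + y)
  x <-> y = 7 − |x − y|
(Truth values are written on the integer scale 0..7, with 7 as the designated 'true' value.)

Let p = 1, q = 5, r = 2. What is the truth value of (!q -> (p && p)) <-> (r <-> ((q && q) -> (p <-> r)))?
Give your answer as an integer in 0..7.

!q = !5 = 2
p && p = 1 && 1 = 1
!q -> (p && p) = 2 -> 1 = 6
q && q = 5 && 5 = 5
p <-> r = 1 <-> 2 = 6
(q && q) -> (p <-> r) = 5 -> 6 = 7
r <-> ((q && q) -> (p <-> r)) = 2 <-> 7 = 2
(!q -> (p && p)) <-> (r <-> ((q && q) -> (p <-> r))) = 6 <-> 2 = 3

3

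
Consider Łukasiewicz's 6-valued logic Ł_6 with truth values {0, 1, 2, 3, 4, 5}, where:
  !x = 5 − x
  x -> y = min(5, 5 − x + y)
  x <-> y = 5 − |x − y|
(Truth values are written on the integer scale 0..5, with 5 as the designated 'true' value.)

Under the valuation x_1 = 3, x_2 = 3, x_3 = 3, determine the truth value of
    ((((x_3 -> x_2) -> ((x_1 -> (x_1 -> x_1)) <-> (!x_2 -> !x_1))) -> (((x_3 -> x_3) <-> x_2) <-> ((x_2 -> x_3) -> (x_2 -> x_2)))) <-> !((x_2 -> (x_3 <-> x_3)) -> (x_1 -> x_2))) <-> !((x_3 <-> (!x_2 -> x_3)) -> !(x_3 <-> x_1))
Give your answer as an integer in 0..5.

x_3 -> x_2 = 3 -> 3 = 5
x_1 -> x_1 = 3 -> 3 = 5
x_1 -> (x_1 -> x_1) = 3 -> 5 = 5
!x_2 = !3 = 2
!x_1 = !3 = 2
!x_2 -> !x_1 = 2 -> 2 = 5
(x_1 -> (x_1 -> x_1)) <-> (!x_2 -> !x_1) = 5 <-> 5 = 5
(x_3 -> x_2) -> ((x_1 -> (x_1 -> x_1)) <-> (!x_2 -> !x_1)) = 5 -> 5 = 5
x_3 -> x_3 = 3 -> 3 = 5
(x_3 -> x_3) <-> x_2 = 5 <-> 3 = 3
x_2 -> x_3 = 3 -> 3 = 5
x_2 -> x_2 = 3 -> 3 = 5
(x_2 -> x_3) -> (x_2 -> x_2) = 5 -> 5 = 5
((x_3 -> x_3) <-> x_2) <-> ((x_2 -> x_3) -> (x_2 -> x_2)) = 3 <-> 5 = 3
((x_3 -> x_2) -> ((x_1 -> (x_1 -> x_1)) <-> (!x_2 -> !x_1))) -> (((x_3 -> x_3) <-> x_2) <-> ((x_2 -> x_3) -> (x_2 -> x_2))) = 5 -> 3 = 3
x_3 <-> x_3 = 3 <-> 3 = 5
x_2 -> (x_3 <-> x_3) = 3 -> 5 = 5
x_1 -> x_2 = 3 -> 3 = 5
(x_2 -> (x_3 <-> x_3)) -> (x_1 -> x_2) = 5 -> 5 = 5
!((x_2 -> (x_3 <-> x_3)) -> (x_1 -> x_2)) = !5 = 0
(((x_3 -> x_2) -> ((x_1 -> (x_1 -> x_1)) <-> (!x_2 -> !x_1))) -> (((x_3 -> x_3) <-> x_2) <-> ((x_2 -> x_3) -> (x_2 -> x_2)))) <-> !((x_2 -> (x_3 <-> x_3)) -> (x_1 -> x_2)) = 3 <-> 0 = 2
!x_2 = !3 = 2
!x_2 -> x_3 = 2 -> 3 = 5
x_3 <-> (!x_2 -> x_3) = 3 <-> 5 = 3
x_3 <-> x_1 = 3 <-> 3 = 5
!(x_3 <-> x_1) = !5 = 0
(x_3 <-> (!x_2 -> x_3)) -> !(x_3 <-> x_1) = 3 -> 0 = 2
!((x_3 <-> (!x_2 -> x_3)) -> !(x_3 <-> x_1)) = !2 = 3
((((x_3 -> x_2) -> ((x_1 -> (x_1 -> x_1)) <-> (!x_2 -> !x_1))) -> (((x_3 -> x_3) <-> x_2) <-> ((x_2 -> x_3) -> (x_2 -> x_2)))) <-> !((x_2 -> (x_3 <-> x_3)) -> (x_1 -> x_2))) <-> !((x_3 <-> (!x_2 -> x_3)) -> !(x_3 <-> x_1)) = 2 <-> 3 = 4

4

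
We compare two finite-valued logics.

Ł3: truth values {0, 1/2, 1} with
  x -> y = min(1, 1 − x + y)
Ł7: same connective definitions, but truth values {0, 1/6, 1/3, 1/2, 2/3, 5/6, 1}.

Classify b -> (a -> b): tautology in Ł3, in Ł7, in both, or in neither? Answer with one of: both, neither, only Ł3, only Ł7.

both

In Ł3: every assignment gives 1 — tautology.
In Ł7: every assignment gives 1 — tautology.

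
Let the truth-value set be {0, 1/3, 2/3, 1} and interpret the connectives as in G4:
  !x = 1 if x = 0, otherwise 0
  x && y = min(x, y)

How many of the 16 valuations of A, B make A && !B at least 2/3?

A = 0, B = 0 ↦ 0  <
A = 0, B = 1/3 ↦ 0  <
A = 0, B = 2/3 ↦ 0  <
A = 0, B = 1 ↦ 0  <
A = 1/3, B = 0 ↦ 1/3  <
A = 1/3, B = 1/3 ↦ 0  <
A = 1/3, B = 2/3 ↦ 0  <
A = 1/3, B = 1 ↦ 0  <
A = 2/3, B = 0 ↦ 2/3  ≥
A = 2/3, B = 1/3 ↦ 0  <
A = 2/3, B = 2/3 ↦ 0  <
A = 2/3, B = 1 ↦ 0  <
A = 1, B = 0 ↦ 1  ≥
A = 1, B = 1/3 ↦ 0  <
A = 1, B = 2/3 ↦ 0  <
A = 1, B = 1 ↦ 0  <
So 2 of the 16 assignments meet the threshold.

2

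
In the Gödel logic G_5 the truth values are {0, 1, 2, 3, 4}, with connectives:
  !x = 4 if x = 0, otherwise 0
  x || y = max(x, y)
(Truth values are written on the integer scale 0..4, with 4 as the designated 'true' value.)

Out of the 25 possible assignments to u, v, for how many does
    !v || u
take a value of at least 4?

value 4: 9 assignments (counts)
value 3: 4 assignments
value 2: 4 assignments
value 1: 4 assignments
value 0: 4 assignments
So 9 of the 25 assignments meet the threshold.

9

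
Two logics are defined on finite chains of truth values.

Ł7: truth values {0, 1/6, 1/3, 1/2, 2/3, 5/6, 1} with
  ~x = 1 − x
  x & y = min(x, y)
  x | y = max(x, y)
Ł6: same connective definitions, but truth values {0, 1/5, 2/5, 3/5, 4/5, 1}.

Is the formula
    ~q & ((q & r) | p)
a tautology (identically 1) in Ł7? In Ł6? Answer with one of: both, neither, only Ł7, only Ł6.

In Ł7: at p = 0, q = 0, r = 0 the value is 0 — not a tautology.
In Ł6: at p = 0, q = 0, r = 0 the value is 0 — not a tautology.

neither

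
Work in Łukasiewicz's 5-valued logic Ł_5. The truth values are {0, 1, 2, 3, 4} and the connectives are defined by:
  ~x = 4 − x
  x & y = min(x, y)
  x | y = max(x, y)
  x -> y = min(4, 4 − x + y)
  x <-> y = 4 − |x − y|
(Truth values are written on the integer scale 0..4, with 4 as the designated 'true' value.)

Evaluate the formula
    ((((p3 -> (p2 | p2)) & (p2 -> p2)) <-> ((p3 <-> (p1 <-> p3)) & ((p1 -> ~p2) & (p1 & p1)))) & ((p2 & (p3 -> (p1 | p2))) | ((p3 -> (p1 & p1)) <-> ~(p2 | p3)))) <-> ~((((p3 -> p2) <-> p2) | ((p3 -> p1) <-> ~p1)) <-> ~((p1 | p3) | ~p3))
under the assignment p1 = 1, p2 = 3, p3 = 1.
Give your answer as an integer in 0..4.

p2 | p2 = 3 | 3 = 3
p3 -> (p2 | p2) = 1 -> 3 = 4
p2 -> p2 = 3 -> 3 = 4
(p3 -> (p2 | p2)) & (p2 -> p2) = 4 & 4 = 4
p1 <-> p3 = 1 <-> 1 = 4
p3 <-> (p1 <-> p3) = 1 <-> 4 = 1
~p2 = ~3 = 1
p1 -> ~p2 = 1 -> 1 = 4
p1 & p1 = 1 & 1 = 1
(p1 -> ~p2) & (p1 & p1) = 4 & 1 = 1
(p3 <-> (p1 <-> p3)) & ((p1 -> ~p2) & (p1 & p1)) = 1 & 1 = 1
((p3 -> (p2 | p2)) & (p2 -> p2)) <-> ((p3 <-> (p1 <-> p3)) & ((p1 -> ~p2) & (p1 & p1))) = 4 <-> 1 = 1
p1 | p2 = 1 | 3 = 3
p3 -> (p1 | p2) = 1 -> 3 = 4
p2 & (p3 -> (p1 | p2)) = 3 & 4 = 3
p1 & p1 = 1 & 1 = 1
p3 -> (p1 & p1) = 1 -> 1 = 4
p2 | p3 = 3 | 1 = 3
~(p2 | p3) = ~3 = 1
(p3 -> (p1 & p1)) <-> ~(p2 | p3) = 4 <-> 1 = 1
(p2 & (p3 -> (p1 | p2))) | ((p3 -> (p1 & p1)) <-> ~(p2 | p3)) = 3 | 1 = 3
(((p3 -> (p2 | p2)) & (p2 -> p2)) <-> ((p3 <-> (p1 <-> p3)) & ((p1 -> ~p2) & (p1 & p1)))) & ((p2 & (p3 -> (p1 | p2))) | ((p3 -> (p1 & p1)) <-> ~(p2 | p3))) = 1 & 3 = 1
p3 -> p2 = 1 -> 3 = 4
(p3 -> p2) <-> p2 = 4 <-> 3 = 3
p3 -> p1 = 1 -> 1 = 4
~p1 = ~1 = 3
(p3 -> p1) <-> ~p1 = 4 <-> 3 = 3
((p3 -> p2) <-> p2) | ((p3 -> p1) <-> ~p1) = 3 | 3 = 3
p1 | p3 = 1 | 1 = 1
~p3 = ~1 = 3
(p1 | p3) | ~p3 = 1 | 3 = 3
~((p1 | p3) | ~p3) = ~3 = 1
(((p3 -> p2) <-> p2) | ((p3 -> p1) <-> ~p1)) <-> ~((p1 | p3) | ~p3) = 3 <-> 1 = 2
~((((p3 -> p2) <-> p2) | ((p3 -> p1) <-> ~p1)) <-> ~((p1 | p3) | ~p3)) = ~2 = 2
((((p3 -> (p2 | p2)) & (p2 -> p2)) <-> ((p3 <-> (p1 <-> p3)) & ((p1 -> ~p2) & (p1 & p1)))) & ((p2 & (p3 -> (p1 | p2))) | ((p3 -> (p1 & p1)) <-> ~(p2 | p3)))) <-> ~((((p3 -> p2) <-> p2) | ((p3 -> p1) <-> ~p1)) <-> ~((p1 | p3) | ~p3)) = 1 <-> 2 = 3

3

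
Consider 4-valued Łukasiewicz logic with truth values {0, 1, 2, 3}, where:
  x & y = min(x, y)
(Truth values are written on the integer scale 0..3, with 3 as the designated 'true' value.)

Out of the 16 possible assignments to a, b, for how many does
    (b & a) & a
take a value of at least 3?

a = 0, b = 0 ↦ 0  <
a = 0, b = 1 ↦ 0  <
a = 0, b = 2 ↦ 0  <
a = 0, b = 3 ↦ 0  <
a = 1, b = 0 ↦ 0  <
a = 1, b = 1 ↦ 1  <
a = 1, b = 2 ↦ 1  <
a = 1, b = 3 ↦ 1  <
a = 2, b = 0 ↦ 0  <
a = 2, b = 1 ↦ 1  <
a = 2, b = 2 ↦ 2  <
a = 2, b = 3 ↦ 2  <
a = 3, b = 0 ↦ 0  <
a = 3, b = 1 ↦ 1  <
a = 3, b = 2 ↦ 2  <
a = 3, b = 3 ↦ 3  ≥
So 1 of the 16 assignments meets the threshold.

1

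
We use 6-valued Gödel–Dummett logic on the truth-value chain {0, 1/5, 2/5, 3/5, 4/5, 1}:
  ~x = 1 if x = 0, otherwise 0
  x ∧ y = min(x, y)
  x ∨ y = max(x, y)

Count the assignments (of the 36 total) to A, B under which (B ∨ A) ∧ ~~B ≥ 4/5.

18

value 1: 10 assignments (counts)
value 4/5: 8 assignments (counts)
value 3/5: 6 assignments
value 2/5: 4 assignments
value 1/5: 2 assignments
value 0: 6 assignments
So 18 of the 36 assignments meet the threshold.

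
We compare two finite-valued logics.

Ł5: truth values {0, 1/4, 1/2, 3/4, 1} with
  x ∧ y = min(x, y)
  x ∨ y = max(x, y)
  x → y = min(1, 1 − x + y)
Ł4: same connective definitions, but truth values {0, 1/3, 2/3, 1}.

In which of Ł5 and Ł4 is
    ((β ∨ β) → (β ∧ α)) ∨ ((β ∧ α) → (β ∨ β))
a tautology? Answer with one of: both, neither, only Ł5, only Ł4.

In Ł5: every assignment gives 1 — tautology.
In Ł4: every assignment gives 1 — tautology.

both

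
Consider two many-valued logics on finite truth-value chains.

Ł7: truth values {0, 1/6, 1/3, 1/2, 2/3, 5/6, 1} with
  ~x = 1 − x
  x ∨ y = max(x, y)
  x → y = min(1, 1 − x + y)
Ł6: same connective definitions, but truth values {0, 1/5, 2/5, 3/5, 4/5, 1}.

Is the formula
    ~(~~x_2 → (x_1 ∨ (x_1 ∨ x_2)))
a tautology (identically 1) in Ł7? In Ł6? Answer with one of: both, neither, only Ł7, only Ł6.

In Ł7: at x_1 = 0, x_2 = 0 the value is 0 — not a tautology.
In Ł6: at x_1 = 0, x_2 = 0 the value is 0 — not a tautology.

neither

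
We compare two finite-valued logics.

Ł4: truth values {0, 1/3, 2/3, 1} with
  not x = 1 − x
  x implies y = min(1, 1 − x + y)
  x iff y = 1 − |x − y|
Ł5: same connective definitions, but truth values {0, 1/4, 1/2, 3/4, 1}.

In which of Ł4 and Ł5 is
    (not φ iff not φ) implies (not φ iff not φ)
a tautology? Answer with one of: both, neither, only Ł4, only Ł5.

both

In Ł4: every assignment gives 1 — tautology.
In Ł5: every assignment gives 1 — tautology.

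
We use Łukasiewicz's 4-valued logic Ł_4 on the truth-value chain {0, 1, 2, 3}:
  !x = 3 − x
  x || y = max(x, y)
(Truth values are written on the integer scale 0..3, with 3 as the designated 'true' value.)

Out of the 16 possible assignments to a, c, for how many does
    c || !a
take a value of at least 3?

7

a = 0, c = 0 ↦ 3  ≥
a = 0, c = 1 ↦ 3  ≥
a = 0, c = 2 ↦ 3  ≥
a = 0, c = 3 ↦ 3  ≥
a = 1, c = 0 ↦ 2  <
a = 1, c = 1 ↦ 2  <
a = 1, c = 2 ↦ 2  <
a = 1, c = 3 ↦ 3  ≥
a = 2, c = 0 ↦ 1  <
a = 2, c = 1 ↦ 1  <
a = 2, c = 2 ↦ 2  <
a = 2, c = 3 ↦ 3  ≥
a = 3, c = 0 ↦ 0  <
a = 3, c = 1 ↦ 1  <
a = 3, c = 2 ↦ 2  <
a = 3, c = 3 ↦ 3  ≥
So 7 of the 16 assignments meet the threshold.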